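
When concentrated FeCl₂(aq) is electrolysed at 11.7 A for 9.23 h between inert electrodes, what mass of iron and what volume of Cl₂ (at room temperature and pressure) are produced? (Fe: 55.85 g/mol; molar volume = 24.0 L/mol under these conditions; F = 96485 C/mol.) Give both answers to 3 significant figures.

Q = 11.7 × 33228 = 3.888×10^5 C; n(e⁻) = 3.888×10^5 / 96485 = 4.030 mol
Cathode: Fe²⁺ + 2e⁻ → Fe → n(Fe) = 4.030/2 = 2.015 mol → 113 g
Anode: 2Cl⁻ → Cl₂ + 2e⁻ → n(Cl₂) = 4.030/2 = 2.015 mol → 48.4 L

113 g Fe; 48.4 L Cl₂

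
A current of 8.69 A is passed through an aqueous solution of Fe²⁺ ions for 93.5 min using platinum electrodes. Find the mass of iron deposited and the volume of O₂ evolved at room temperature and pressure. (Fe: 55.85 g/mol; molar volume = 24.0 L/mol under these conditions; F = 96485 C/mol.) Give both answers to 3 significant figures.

14.1 g Fe; 3.03 L O₂

Q = 8.69 × 5610 = 48750 C; n(e⁻) = 48750 / 96485 = 0.5053 mol
Cathode: Fe²⁺ + 2e⁻ → Fe → n(Fe) = 0.5053/2 = 0.2527 mol → 14.1 g
Anode: 2H₂O → O₂ + 4H⁺ + 4e⁻ → n(O₂) = 0.5053/4 = 0.1263 mol → 3.03 L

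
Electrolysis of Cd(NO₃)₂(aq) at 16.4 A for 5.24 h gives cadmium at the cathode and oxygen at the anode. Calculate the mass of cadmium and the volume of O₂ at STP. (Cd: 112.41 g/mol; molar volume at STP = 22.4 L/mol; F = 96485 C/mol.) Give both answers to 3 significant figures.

180 g Cd; 18.0 L O₂

Q = 16.4 × 18864 = 3.094×10^5 C; n(e⁻) = 3.094×10^5 / 96485 = 3.207 mol
Cathode: Cd²⁺ + 2e⁻ → Cd → n(Cd) = 3.207/2 = 1.604 mol → 180 g
Anode: 2H₂O → O₂ + 4H⁺ + 4e⁻ → n(O₂) = 3.207/4 = 0.8018 mol → 18.0 L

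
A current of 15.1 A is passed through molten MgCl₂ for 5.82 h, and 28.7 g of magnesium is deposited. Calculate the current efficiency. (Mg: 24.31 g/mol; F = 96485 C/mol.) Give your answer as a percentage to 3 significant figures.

72.0%

Q = 15.1 × 20952 = 3.164×10^5 C
n(e⁻) = 3.164×10^5 / 96485 = 3.279 mol
Mg²⁺ + 2e⁻ → Mg, so theoretical n(Mg) = 1.640 mol → 39.87 g
Efficiency = 28.7 / 39.87 = 0.7198 = 72.0%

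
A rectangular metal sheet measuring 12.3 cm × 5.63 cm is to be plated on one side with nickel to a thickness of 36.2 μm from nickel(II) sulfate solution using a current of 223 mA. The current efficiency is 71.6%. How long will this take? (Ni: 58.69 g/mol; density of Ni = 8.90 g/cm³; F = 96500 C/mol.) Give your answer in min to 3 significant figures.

Plated area = 12.3 × 5.63 = 69.25 cm²
Volume = 69.25 × 36.2×10⁻⁴ cm = 0.2507 cm³
m(Ni) = 0.2507 × 8.90 = 2.231 g
n(Ni) = 2.231 / 58.69 = 0.03801 mol; n(e⁻) = 2 × 0.03801 = 0.07602 mol
Q = 0.07602 × 96500 / 0.716 = 10250 C
t = 10250 / 0.223 = 45960 s = 766 min

766 min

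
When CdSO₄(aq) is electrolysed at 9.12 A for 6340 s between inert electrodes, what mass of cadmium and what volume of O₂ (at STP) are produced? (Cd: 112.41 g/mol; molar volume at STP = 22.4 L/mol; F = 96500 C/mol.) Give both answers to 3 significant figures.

33.7 g Cd; 3.36 L O₂

Q = 9.12 × 6340 = 57820 C; n(e⁻) = 57820 / 96500 = 0.5992 mol
Cathode: Cd²⁺ + 2e⁻ → Cd → n(Cd) = 0.5992/2 = 0.2996 mol → 33.7 g
Anode: 2H₂O → O₂ + 4H⁺ + 4e⁻ → n(O₂) = 0.5992/4 = 0.1498 mol → 3.36 L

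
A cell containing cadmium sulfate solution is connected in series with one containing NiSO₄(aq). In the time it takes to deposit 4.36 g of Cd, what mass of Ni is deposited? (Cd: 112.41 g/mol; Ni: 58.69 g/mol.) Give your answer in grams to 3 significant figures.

n(Cd) = 4.36 / 112.41 = 0.03879 mol
Cd²⁺ + 2e⁻ → Cd, so n(e⁻) = 2 × 0.03879 = 0.07758 mol
The cells are in series, so the same charge (and hence the same n(e⁻) = 0.07758 mol) passes through both.
Ni²⁺ + 2e⁻ → Ni, so n(Ni) = 0.07758 / 2 = 0.03879 mol
m(Ni) = 0.03879 × 58.69 = 2.28 g

2.28 g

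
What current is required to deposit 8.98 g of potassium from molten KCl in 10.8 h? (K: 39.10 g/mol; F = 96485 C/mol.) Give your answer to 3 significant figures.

n(K) = 8.98 / 39.10 = 0.2297 mol
K⁺ + e⁻ → K, so n(e⁻) = 0.2297 mol
Q = 0.2297 × 96485 = 22160 C
I = Q / t = 22160 / 38880 s = 0.570 A

0.570 A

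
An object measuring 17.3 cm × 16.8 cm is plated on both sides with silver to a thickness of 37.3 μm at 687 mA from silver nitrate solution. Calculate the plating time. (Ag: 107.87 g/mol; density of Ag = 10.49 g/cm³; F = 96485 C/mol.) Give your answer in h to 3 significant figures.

Plated area = 2 × 17.3 × 16.8 = 581.3 cm²
Volume = 581.3 × 37.3×10⁻⁴ cm = 2.168 cm³
m(Ag) = 2.168 × 10.49 = 22.74 g
n(Ag) = 22.74 / 107.87 = 0.2108 mol; n(e⁻) = 0.2108 mol
Q = 0.2108 × 96485 = 20340 C
t = 20340 / 0.687 = 29610 s = 8.23 h

8.23 h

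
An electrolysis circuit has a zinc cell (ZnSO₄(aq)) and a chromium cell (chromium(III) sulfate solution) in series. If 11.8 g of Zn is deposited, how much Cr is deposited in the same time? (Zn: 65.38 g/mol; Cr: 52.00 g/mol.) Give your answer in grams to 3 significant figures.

6.26 g

n(Zn) = 11.8 / 65.38 = 0.1805 mol
Zn²⁺ + 2e⁻ → Zn, so n(e⁻) = 2 × 0.1805 = 0.3610 mol
In series, the same 0.3610 mol of electrons flows through the second cell.
Cr³⁺ + 3e⁻ → Cr, so n(Cr) = 0.3610 / 3 = 0.1203 mol
m(Cr) = 0.1203 × 52.00 = 6.26 g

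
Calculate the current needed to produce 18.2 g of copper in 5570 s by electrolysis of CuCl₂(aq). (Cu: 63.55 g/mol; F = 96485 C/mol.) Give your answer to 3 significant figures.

9.92 A

n(Cu) = 18.2 / 63.55 = 0.2864 mol
Cu²⁺ + 2e⁻ → Cu, so n(e⁻) = 2 × 0.2864 = 0.5728 mol
Q = 0.5728 × 96485 = 55270 C
I = Q / t = 55270 / 5570 s = 9.92 A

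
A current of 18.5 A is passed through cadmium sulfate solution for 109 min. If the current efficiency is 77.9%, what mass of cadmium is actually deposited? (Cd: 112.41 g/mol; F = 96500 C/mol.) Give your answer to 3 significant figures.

54.9 g

Q = 18.5 × 6540 = 1.210×10^5 C
n(e⁻) = 1.210×10^5 / 96500 = 1.254 mol
Cd²⁺ + 2e⁻ → Cd, so theoretical m(Cd) = 0.6270 × 112.41 = 70.48 g
Actual mass = 77.9% × 70.48 = 54.9 g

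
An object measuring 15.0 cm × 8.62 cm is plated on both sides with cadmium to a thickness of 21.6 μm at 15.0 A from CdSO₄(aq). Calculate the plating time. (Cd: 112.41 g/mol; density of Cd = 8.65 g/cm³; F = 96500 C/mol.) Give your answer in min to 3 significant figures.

Plated area = 2 × 15.0 × 8.62 = 258.6 cm²
Volume = 258.6 × 21.6×10⁻⁴ cm = 0.5586 cm³
m(Cd) = 0.5586 × 8.65 = 4.832 g
n(Cd) = 4.832 / 112.41 = 0.04299 mol; n(e⁻) = 2 × 0.04299 = 0.08598 mol
Q = 0.08598 × 96500 = 8297 C
t = 8297 / 15.0 = 553.1 s = 9.22 min

9.22 min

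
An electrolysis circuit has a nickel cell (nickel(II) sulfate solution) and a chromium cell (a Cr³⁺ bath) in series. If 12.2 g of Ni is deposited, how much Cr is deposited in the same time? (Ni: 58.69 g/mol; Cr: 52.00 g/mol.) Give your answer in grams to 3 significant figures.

7.21 g

n(Ni) = 12.2 / 58.69 = 0.2079 mol
Ni²⁺ + 2e⁻ → Ni, so n(e⁻) = 2 × 0.2079 = 0.4158 mol
Same current for the same time ⇒ same n(e⁻) = 0.4158 mol in both cells.
Cr³⁺ + 3e⁻ → Cr, so n(Cr) = 0.4158 / 3 = 0.1386 mol
m(Cr) = 0.1386 × 52.00 = 7.21 g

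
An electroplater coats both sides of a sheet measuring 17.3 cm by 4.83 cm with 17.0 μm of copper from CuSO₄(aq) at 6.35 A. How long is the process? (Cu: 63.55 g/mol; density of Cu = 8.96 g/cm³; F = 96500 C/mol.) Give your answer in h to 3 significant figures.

0.338 h

Plated area = 2 × 17.3 × 4.83 = 167.1 cm²
Volume = 167.1 × 17.0×10⁻⁴ cm = 0.2841 cm³
m(Cu) = 0.2841 × 8.96 = 2.546 g
n(Cu) = 2.546 / 63.55 = 0.04006 mol; n(e⁻) = 2 × 0.04006 = 0.08012 mol
Q = 0.08012 × 96500 = 7732 C
t = 7732 / 6.35 = 1218 s = 0.338 h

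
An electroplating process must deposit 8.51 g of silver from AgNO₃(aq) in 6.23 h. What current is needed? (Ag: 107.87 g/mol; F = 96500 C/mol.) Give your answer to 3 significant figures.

n(Ag) = 8.51 / 107.87 = 0.07889 mol
Ag⁺ + e⁻ → Ag, so n(e⁻) = 0.07889 mol
Q = 0.07889 × 96500 = 7613 C
I = Q / t = 7613 / 22428 s = 0.339 A

0.339 A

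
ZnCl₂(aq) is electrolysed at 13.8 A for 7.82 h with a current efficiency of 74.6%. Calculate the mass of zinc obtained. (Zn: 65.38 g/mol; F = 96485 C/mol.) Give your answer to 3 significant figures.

98.2 g

Q = 13.8 × 28152 = 3.885×10^5 C
n(e⁻) = 3.885×10^5 / 96485 = 4.027 mol
Zn²⁺ + 2e⁻ → Zn, so theoretical m(Zn) = 2.014 × 65.38 = 131.7 g
Actual mass = 74.6% × 131.7 = 98.2 g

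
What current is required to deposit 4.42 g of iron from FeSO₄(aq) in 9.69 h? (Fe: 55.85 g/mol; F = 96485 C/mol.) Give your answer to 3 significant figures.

n(Fe) = 4.42 / 55.85 = 0.07914 mol
Fe²⁺ + 2e⁻ → Fe, so n(e⁻) = 2 × 0.07914 = 0.1583 mol
Q = 0.1583 × 96485 = 15270 C
I = Q / t = 15270 / 34884 s = 0.438 A

0.438 A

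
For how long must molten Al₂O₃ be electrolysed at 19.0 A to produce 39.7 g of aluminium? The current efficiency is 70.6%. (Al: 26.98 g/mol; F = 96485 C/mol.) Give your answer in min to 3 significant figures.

n(Al) = 39.7 / 26.98 = 1.471 mol
Al³⁺ + 3e⁻ → Al, so n(e⁻) = 3 × 1.471 = 4.413 mol
Q = 4.413 × 96485 / 0.706 = 6.031×10^5 C
t = Q / I = 6.031×10^5 / 19.0 = 31740 s = 529 min

529 min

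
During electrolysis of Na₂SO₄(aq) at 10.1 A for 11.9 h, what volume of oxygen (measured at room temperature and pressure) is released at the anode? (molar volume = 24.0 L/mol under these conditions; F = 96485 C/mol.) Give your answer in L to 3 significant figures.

26.9 L

Q = 10.1 A × 42840 s = 4.327×10^5 C
Moles of electrons = 4.327×10^5 / 96485 = 4.485 mol
2H₂O → O₂ + 4H⁺ + 4e⁻, so n(O₂) = 4.485 / 4 = 1.121 mol
V = 1.121 × 24.0 = 26.90 L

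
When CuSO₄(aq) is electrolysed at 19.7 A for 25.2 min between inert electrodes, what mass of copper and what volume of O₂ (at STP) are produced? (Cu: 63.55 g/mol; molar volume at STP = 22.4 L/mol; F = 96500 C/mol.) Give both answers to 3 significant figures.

Q = 19.7 × 1512 = 29790 C; n(e⁻) = 29790 / 96500 = 0.3087 mol
Cathode: Cu²⁺ + 2e⁻ → Cu → n(Cu) = 0.3087/2 = 0.1544 mol → 9.81 g
Anode: 2H₂O → O₂ + 4H⁺ + 4e⁻ → n(O₂) = 0.3087/4 = 0.07718 mol → 1.73 L

9.81 g Cu; 1.73 L O₂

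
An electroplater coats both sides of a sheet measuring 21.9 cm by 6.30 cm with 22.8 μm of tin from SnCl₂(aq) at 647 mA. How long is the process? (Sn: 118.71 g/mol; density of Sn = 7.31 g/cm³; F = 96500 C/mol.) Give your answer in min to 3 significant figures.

193 min

Plated area = 2 × 21.9 × 6.30 = 275.9 cm²
Volume = 275.9 × 22.8×10⁻⁴ cm = 0.6291 cm³
m(Sn) = 0.6291 × 7.31 = 4.599 g
n(Sn) = 4.599 / 118.71 = 0.03874 mol; n(e⁻) = 2 × 0.03874 = 0.07748 mol
Q = 0.07748 × 96500 = 7477 C
t = 7477 / 0.647 = 11560 s = 193 min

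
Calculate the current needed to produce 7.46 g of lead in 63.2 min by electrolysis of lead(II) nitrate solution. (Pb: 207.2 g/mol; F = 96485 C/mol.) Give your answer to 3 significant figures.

n(Pb) = 7.46 / 207.2 = 0.03600 mol
Pb²⁺ + 2e⁻ → Pb, so n(e⁻) = 2 × 0.03600 = 0.07200 mol
Q = 0.07200 × 96485 = 6947 C
I = Q / t = 6947 / 3792 s = 1.83 A

1.83 A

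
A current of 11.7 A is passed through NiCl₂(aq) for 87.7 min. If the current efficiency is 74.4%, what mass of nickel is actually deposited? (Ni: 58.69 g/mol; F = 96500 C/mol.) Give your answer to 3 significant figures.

Q = 11.7 × 5262 = 61570 C
n(e⁻) = 61570 / 96500 = 0.6380 mol
Ni²⁺ + 2e⁻ → Ni, so theoretical m(Ni) = 0.3190 × 58.69 = 18.72 g
Actual mass = 74.4% × 18.72 = 13.9 g

13.9 g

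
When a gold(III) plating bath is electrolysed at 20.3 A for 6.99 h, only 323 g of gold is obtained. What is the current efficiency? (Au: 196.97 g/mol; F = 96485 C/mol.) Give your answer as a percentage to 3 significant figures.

Q = 20.3 × 25164 = 5.108×10^5 C
n(e⁻) = 5.108×10^5 / 96485 = 5.294 mol
Au³⁺ + 3e⁻ → Au, so theoretical n(Au) = 1.765 mol → 347.7 g
Efficiency = 323 / 347.7 = 0.9290 = 92.9%

92.9%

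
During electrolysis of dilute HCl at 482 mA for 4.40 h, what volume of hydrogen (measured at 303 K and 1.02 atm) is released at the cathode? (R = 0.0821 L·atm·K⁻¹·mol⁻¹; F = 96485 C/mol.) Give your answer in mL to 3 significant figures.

965 mL

Q = 0.482 A × 15840 s = 7635 C
Moles of electrons = 7635 / 96485 = 0.07913 mol
2H⁺ + 2e⁻ → H₂, so n(H₂) = 0.07913 / 2 = 0.03957 mol
V = nRT/P = 0.03957 × 0.0821 × 303 / 1.02 = 0.9651 L
= 965 mL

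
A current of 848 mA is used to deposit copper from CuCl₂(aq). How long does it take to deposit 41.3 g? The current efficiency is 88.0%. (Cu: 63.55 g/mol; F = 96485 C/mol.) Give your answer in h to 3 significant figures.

n(Cu) = 41.3 / 63.55 = 0.6499 mol
Cu²⁺ + 2e⁻ → Cu, so n(e⁻) = 2 × 0.6499 = 1.300 mol
Q = 1.300 × 96485 / 0.880 = 1.425×10^5 C
t = Q / I = 1.425×10^5 / 0.848 = 1.680×10^5 s = 46.7 h

46.7 h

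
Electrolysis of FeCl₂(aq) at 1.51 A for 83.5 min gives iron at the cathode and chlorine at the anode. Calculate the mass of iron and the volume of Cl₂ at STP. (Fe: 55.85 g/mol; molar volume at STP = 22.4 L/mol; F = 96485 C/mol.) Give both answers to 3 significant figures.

2.19 g Fe; 0.878 L Cl₂

Q = 1.51 × 5010 = 7565 C; n(e⁻) = 7565 / 96485 = 0.07841 mol
Cathode: Fe²⁺ + 2e⁻ → Fe → n(Fe) = 0.07841/2 = 0.03921 mol → 2.19 g
Anode: 2Cl⁻ → Cl₂ + 2e⁻ → n(Cl₂) = 0.07841/2 = 0.03921 mol → 0.878 L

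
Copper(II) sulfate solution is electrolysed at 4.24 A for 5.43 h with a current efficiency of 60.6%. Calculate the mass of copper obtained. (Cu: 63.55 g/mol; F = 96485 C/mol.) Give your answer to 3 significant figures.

Q = 4.24 × 19548 = 82880 C
n(e⁻) = 82880 / 96485 = 0.8590 mol
Cu²⁺ + 2e⁻ → Cu, so theoretical m(Cu) = 0.4295 × 63.55 = 27.29 g
Actual mass = 60.6% × 27.29 = 16.5 g

16.5 g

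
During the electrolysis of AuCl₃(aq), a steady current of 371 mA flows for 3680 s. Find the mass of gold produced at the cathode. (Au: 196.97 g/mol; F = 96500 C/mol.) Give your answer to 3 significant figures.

Charge passed = 0.371 × 3680 = 1365 C
Moles of electrons = 1365 / 96500 = 0.01415 mol
Au³⁺ + 3e⁻ → Au, so n(Au) = 0.01415 / 3 = 0.004717 mol
m = 0.004717 × 196.97 = 0.929 g

0.929 g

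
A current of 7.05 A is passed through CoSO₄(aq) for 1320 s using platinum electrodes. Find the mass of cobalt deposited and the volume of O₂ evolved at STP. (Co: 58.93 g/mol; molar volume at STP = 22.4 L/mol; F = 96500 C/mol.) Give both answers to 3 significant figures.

Q = 7.05 × 1320 = 9306 C; n(e⁻) = 9306 / 96500 = 0.09644 mol
Cathode: Co²⁺ + 2e⁻ → Co → n(Co) = 0.09644/2 = 0.04822 mol → 2.84 g
Anode: 2H₂O → O₂ + 4H⁺ + 4e⁻ → n(O₂) = 0.09644/4 = 0.02411 mol → 0.540 L

2.84 g Co; 0.540 L O₂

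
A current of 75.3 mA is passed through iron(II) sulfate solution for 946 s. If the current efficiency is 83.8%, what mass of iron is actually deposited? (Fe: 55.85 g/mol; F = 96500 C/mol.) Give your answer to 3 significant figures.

Q = 0.0753 × 946 = 71.23 C
n(e⁻) = 71.23 / 96500 = 7.381×10^-4 mol
Fe²⁺ + 2e⁻ → Fe, so theoretical m(Fe) = 3.691×10^-4 × 55.85 = 0.02061 g
Actual mass = 83.8% × 0.02061 = 0.0173 g

0.0173 g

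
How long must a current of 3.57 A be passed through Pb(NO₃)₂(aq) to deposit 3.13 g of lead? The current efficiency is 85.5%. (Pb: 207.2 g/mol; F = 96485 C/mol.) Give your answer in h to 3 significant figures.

n(Pb) = 3.13 / 207.2 = 0.01511 mol
Pb²⁺ + 2e⁻ → Pb, so n(e⁻) = 2 × 0.01511 = 0.03022 mol
Q = 0.03022 × 96485 / 0.855 = 3410 C
t = Q / I = 3410 / 3.57 = 955.2 s = 0.265 h

0.265 h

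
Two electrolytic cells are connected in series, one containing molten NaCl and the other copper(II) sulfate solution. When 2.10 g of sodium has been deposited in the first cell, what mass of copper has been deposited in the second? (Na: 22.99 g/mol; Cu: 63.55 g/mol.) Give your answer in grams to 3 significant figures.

n(Na) = 2.10 / 22.99 = 0.09134 mol
Na⁺ + e⁻ → Na, so n(e⁻) = 0.09134 mol
In series, the same 0.09134 mol of electrons flows through the second cell.
Cu²⁺ + 2e⁻ → Cu, so n(Cu) = 0.09134 / 2 = 0.04567 mol
m(Cu) = 0.04567 × 63.55 = 2.90 g

2.90 g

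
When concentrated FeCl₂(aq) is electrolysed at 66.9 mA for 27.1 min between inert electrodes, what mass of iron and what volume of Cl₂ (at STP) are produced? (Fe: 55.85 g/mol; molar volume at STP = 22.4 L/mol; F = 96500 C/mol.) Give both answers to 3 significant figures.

0.0315 g Fe; 0.0126 L Cl₂

Q = 0.0669 × 1626 = 108.8 C; n(e⁻) = 108.8 / 96500 = 0.001127 mol
Cathode: Fe²⁺ + 2e⁻ → Fe → n(Fe) = 0.001127/2 = 5.635×10^-4 mol → 0.0315 g
Anode: 2Cl⁻ → Cl₂ + 2e⁻ → n(Cl₂) = 0.001127/2 = 5.635×10^-4 mol → 0.0126 L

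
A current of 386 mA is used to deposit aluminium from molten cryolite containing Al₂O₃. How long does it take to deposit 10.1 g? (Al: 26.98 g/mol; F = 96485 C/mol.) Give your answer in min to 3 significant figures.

n(Al) = 10.1 / 26.98 = 0.3744 mol
Al³⁺ + 3e⁻ → Al, so n(e⁻) = 3 × 0.3744 = 1.123 mol
Q = 1.123 × 96485 = 1.084×10^5 C
t = Q / I = 1.084×10^5 / 0.386 = 2.808×10^5 s = 4680 min

4680 min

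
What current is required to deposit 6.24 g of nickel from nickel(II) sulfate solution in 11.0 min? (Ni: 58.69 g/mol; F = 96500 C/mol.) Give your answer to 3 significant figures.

31.1 A

n(Ni) = 6.24 / 58.69 = 0.1063 mol
Ni²⁺ + 2e⁻ → Ni, so n(e⁻) = 2 × 0.1063 = 0.2126 mol
Q = 0.2126 × 96500 = 20520 C
I = Q / t = 20520 / 660 s = 31.1 A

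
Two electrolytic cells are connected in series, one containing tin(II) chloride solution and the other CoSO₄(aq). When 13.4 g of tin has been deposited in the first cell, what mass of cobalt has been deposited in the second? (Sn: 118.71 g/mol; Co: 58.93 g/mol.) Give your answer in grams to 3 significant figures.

n(Sn) = 13.4 / 118.71 = 0.1129 mol
Sn²⁺ + 2e⁻ → Sn, so n(e⁻) = 2 × 0.1129 = 0.2258 mol
The cells are in series, so the same charge (and hence the same n(e⁻) = 0.2258 mol) passes through both.
Co²⁺ + 2e⁻ → Co, so n(Co) = 0.2258 / 2 = 0.1129 mol
m(Co) = 0.1129 × 58.93 = 6.65 g

6.65 g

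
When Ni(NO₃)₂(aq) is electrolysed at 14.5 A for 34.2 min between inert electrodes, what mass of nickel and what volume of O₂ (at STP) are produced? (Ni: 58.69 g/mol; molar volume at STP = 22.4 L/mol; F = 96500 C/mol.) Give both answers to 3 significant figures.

Q = 14.5 × 2052 = 29750 C; n(e⁻) = 29750 / 96500 = 0.3083 mol
Cathode: Ni²⁺ + 2e⁻ → Ni → n(Ni) = 0.3083/2 = 0.1542 mol → 9.05 g
Anode: 2H₂O → O₂ + 4H⁺ + 4e⁻ → n(O₂) = 0.3083/4 = 0.07708 mol → 1.73 L

9.05 g Ni; 1.73 L O₂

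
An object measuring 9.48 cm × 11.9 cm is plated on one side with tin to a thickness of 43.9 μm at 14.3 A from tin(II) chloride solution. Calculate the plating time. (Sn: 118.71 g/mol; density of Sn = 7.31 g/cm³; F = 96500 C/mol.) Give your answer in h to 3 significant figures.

Plated area = 9.48 × 11.9 = 112.8 cm²
Volume = 112.8 × 43.9×10⁻⁴ cm = 0.4952 cm³
m(Sn) = 0.4952 × 7.31 = 3.620 g
n(Sn) = 3.620 / 118.71 = 0.03049 mol; n(e⁻) = 2 × 0.03049 = 0.06098 mol
Q = 0.06098 × 96500 = 5885 C
t = 5885 / 14.3 = 411.5 s = 0.114 h

0.114 h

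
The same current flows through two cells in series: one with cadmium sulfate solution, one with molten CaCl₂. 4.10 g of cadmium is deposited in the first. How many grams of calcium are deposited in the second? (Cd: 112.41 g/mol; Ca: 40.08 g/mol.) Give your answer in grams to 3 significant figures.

1.46 g

n(Cd) = 4.10 / 112.41 = 0.03647 mol
Cd²⁺ + 2e⁻ → Cd, so n(e⁻) = 2 × 0.03647 = 0.07294 mol
Since the cells are in series, n(e⁻) in the Ca cell is also 0.07294 mol.
Ca²⁺ + 2e⁻ → Ca, so n(Ca) = 0.07294 / 2 = 0.03647 mol
m(Ca) = 0.03647 × 40.08 = 1.46 g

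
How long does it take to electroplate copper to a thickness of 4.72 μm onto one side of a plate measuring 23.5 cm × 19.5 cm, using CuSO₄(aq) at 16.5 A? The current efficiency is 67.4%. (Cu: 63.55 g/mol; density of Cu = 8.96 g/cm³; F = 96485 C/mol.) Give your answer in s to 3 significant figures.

529 s

Plated area = 23.5 × 19.5 = 458.3 cm²
Volume = 458.3 × 4.72×10⁻⁴ cm = 0.2163 cm³
m(Cu) = 0.2163 × 8.96 = 1.938 g
n(Cu) = 1.938 / 63.55 = 0.03050 mol; n(e⁻) = 2 × 0.03050 = 0.06100 mol
Q = 0.06100 × 96485 / 0.674 = 8732 C
t = 8732 / 16.5 = 529.2 s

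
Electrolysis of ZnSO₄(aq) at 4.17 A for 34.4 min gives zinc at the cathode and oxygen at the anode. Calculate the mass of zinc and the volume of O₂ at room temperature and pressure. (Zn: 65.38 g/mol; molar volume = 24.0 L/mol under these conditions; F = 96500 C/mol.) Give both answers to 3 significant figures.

2.92 g Zn; 0.535 L O₂

Q = 4.17 × 2064 = 8607 C; n(e⁻) = 8607 / 96500 = 0.08919 mol
Cathode: Zn²⁺ + 2e⁻ → Zn → n(Zn) = 0.08919/2 = 0.04460 mol → 2.92 g
Anode: 2H₂O → O₂ + 4H⁺ + 4e⁻ → n(O₂) = 0.08919/4 = 0.02230 mol → 0.535 L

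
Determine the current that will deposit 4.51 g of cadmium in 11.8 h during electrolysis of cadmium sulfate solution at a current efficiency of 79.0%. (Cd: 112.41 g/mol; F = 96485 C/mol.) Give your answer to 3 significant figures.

0.231 A

n(Cd) = 4.51 / 112.41 = 0.04012 mol
Cd²⁺ + 2e⁻ → Cd, so n(e⁻) = 2 × 0.04012 = 0.08024 mol
Q = 0.08024 × 96485 / 0.790 = 9800 C
I = Q / t = 9800 / 42480 s = 0.231 A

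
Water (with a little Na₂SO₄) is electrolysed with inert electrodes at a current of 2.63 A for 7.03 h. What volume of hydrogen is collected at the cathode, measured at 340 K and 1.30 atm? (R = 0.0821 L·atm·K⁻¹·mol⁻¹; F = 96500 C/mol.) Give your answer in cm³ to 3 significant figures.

Q = It = 2.63 × 25308 = 66560 C
n(e⁻) = Q/F = 66560/96500 = 0.6897 mol
2H⁺ + 2e⁻ → H₂, so n(H₂) = 0.6897 / 2 = 0.3449 mol
V = nRT/P = 0.3449 × 0.0821 × 340 / 1.30 = 7.406 L
= 7410 cm³

7410 cm³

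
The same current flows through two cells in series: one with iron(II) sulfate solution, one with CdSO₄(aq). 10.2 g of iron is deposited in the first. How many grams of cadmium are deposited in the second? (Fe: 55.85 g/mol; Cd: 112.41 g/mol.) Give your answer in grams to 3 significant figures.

n(Fe) = 10.2 / 55.85 = 0.1826 mol
Fe²⁺ + 2e⁻ → Fe, so n(e⁻) = 2 × 0.1826 = 0.3652 mol
In series, the same 0.3652 mol of electrons flows through the second cell.
Cd²⁺ + 2e⁻ → Cd, so n(Cd) = 0.3652 / 2 = 0.1826 mol
m(Cd) = 0.1826 × 112.41 = 20.5 g

20.5 g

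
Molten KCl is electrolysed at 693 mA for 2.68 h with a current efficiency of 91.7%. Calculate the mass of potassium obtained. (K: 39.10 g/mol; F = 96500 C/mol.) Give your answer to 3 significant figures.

2.48 g

Q = 0.693 × 9648 = 6686 C
n(e⁻) = 6686 / 96500 = 0.06928 mol
K⁺ + e⁻ → K, so theoretical m(K) = 0.06928 × 39.10 = 2.709 g
Actual mass = 91.7% × 2.709 = 2.48 g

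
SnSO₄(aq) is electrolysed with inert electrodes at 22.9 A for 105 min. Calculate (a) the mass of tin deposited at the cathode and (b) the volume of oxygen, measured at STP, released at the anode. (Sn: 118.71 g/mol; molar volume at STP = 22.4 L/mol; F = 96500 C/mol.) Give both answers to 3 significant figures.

Q = 22.9 × 6300 = 1.443×10^5 C; n(e⁻) = 1.443×10^5 / 96500 = 1.495 mol
Cathode: Sn²⁺ + 2e⁻ → Sn → n(Sn) = 1.495/2 = 0.7475 mol → 88.7 g
Anode: 2H₂O → O₂ + 4H⁺ + 4e⁻ → n(O₂) = 1.495/4 = 0.3738 mol → 8.37 L

88.7 g Sn; 8.37 L O₂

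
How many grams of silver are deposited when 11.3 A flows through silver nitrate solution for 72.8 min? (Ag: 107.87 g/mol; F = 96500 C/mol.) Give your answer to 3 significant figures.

55.2 g

Q = 11.3 A × 4368 s = 49360 C
n(e⁻) = 49360 / 96500 = 0.5115 mol
Ag⁺ + e⁻ → Ag, so n(Ag) = 0.5115 mol
m = 0.5115 × 107.87 = 55.2 g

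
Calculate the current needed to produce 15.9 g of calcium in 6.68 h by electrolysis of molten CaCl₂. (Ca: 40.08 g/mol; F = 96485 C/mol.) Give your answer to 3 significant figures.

n(Ca) = 15.9 / 40.08 = 0.3967 mol
Ca²⁺ + 2e⁻ → Ca, so n(e⁻) = 2 × 0.3967 = 0.7934 mol
Q = 0.7934 × 96485 = 76550 C
I = Q / t = 76550 / 24048 s = 3.18 A

3.18 A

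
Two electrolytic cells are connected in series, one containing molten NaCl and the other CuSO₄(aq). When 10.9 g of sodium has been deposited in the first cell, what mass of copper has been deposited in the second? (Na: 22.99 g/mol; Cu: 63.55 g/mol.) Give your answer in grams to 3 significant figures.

15.1 g

n(Na) = 10.9 / 22.99 = 0.4741 mol
Na⁺ + e⁻ → Na, so n(e⁻) = 0.4741 mol
Since the cells are in series, n(e⁻) in the Cu cell is also 0.4741 mol.
Cu²⁺ + 2e⁻ → Cu, so n(Cu) = 0.4741 / 2 = 0.2371 mol
m(Cu) = 0.2371 × 63.55 = 15.1 g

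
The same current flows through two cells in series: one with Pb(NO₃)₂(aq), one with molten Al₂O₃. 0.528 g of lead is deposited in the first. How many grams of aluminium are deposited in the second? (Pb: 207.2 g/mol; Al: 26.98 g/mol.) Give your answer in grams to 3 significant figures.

n(Pb) = 0.528 / 207.2 = 0.002548 mol
Pb²⁺ + 2e⁻ → Pb, so n(e⁻) = 2 × 0.002548 = 0.005096 mol
In series, the same 0.005096 mol of electrons flows through the second cell.
Al³⁺ + 3e⁻ → Al, so n(Al) = 0.005096 / 3 = 0.001699 mol
m(Al) = 0.001699 × 26.98 = 0.0458 g

0.0458 g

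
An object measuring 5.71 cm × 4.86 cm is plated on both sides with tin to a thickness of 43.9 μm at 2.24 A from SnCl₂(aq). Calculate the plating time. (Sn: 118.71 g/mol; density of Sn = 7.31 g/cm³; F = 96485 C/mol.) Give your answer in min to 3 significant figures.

Plated area = 2 × 5.71 × 4.86 = 55.50 cm²
Volume = 55.50 × 43.9×10⁻⁴ cm = 0.2436 cm³
m(Sn) = 0.2436 × 7.31 = 1.781 g
n(Sn) = 1.781 / 118.71 = 0.01500 mol; n(e⁻) = 2 × 0.01500 = 0.03000 mol
Q = 0.03000 × 96485 = 2895 C
t = 2895 / 2.24 = 1292 s = 21.5 min

21.5 min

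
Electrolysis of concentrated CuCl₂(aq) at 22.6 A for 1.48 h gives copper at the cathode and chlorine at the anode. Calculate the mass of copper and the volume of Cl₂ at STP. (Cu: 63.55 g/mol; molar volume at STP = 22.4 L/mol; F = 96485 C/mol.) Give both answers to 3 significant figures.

39.7 g Cu; 14.0 L Cl₂

Q = 22.6 × 5328 = 1.204×10^5 C; n(e⁻) = 1.204×10^5 / 96485 = 1.248 mol
Cathode: Cu²⁺ + 2e⁻ → Cu → n(Cu) = 1.248/2 = 0.6240 mol → 39.7 g
Anode: 2Cl⁻ → Cl₂ + 2e⁻ → n(Cl₂) = 1.248/2 = 0.6240 mol → 14.0 L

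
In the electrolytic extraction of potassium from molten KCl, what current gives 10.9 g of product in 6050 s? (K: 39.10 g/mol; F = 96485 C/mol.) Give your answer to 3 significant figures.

4.45 A

n(K) = 10.9 / 39.10 = 0.2788 mol
K⁺ + e⁻ → K, so n(e⁻) = 0.2788 mol
Q = 0.2788 × 96485 = 26900 C
I = Q / t = 26900 / 6050 s = 4.45 A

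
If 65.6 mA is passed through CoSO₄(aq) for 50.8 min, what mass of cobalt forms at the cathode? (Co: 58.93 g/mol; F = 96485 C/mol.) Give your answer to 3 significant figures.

0.0611 g

Q = It = 0.0656 × 3048 = 199.9 C
n(e⁻) = 199.9 / 96485 = 0.002072 mol
Co²⁺ + 2e⁻ → Co, so n(Co) = 0.002072 / 2 = 0.001036 mol
m = 0.001036 × 58.93 = 0.0611 g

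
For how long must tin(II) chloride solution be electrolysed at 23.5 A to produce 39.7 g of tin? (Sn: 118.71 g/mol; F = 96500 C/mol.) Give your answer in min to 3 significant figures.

n(Sn) = 39.7 / 118.71 = 0.3344 mol
Sn²⁺ + 2e⁻ → Sn, so n(e⁻) = 2 × 0.3344 = 0.6688 mol
Q = 0.6688 × 96500 = 64540 C
t = Q / I = 64540 / 23.5 = 2746 s = 45.8 min

45.8 min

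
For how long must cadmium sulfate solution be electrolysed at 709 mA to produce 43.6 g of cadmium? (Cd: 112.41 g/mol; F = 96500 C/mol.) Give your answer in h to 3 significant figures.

n(Cd) = 43.6 / 112.41 = 0.3879 mol
Cd²⁺ + 2e⁻ → Cd, so n(e⁻) = 2 × 0.3879 = 0.7758 mol
Q = 0.7758 × 96500 = 74860 C
t = Q / I = 74860 / 0.709 = 1.056×10^5 s = 29.3 h

29.3 h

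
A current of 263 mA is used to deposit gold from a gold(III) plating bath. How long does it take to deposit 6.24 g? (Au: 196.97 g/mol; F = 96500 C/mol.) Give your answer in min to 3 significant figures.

n(Au) = 6.24 / 196.97 = 0.03168 mol
Au³⁺ + 3e⁻ → Au, so n(e⁻) = 3 × 0.03168 = 0.09504 mol
Q = 0.09504 × 96500 = 9171 C
t = Q / I = 9171 / 0.263 = 34870 s = 581 min

581 min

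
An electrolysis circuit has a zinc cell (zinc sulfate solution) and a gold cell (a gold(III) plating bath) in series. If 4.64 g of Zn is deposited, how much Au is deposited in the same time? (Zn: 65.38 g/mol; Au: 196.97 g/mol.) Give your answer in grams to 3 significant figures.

n(Zn) = 4.64 / 65.38 = 0.07097 mol
Zn²⁺ + 2e⁻ → Zn, so n(e⁻) = 2 × 0.07097 = 0.1419 mol
The cells are in series, so the same charge (and hence the same n(e⁻) = 0.1419 mol) passes through both.
Au³⁺ + 3e⁻ → Au, so n(Au) = 0.1419 / 3 = 0.04730 mol
m(Au) = 0.04730 × 196.97 = 9.32 g

9.32 g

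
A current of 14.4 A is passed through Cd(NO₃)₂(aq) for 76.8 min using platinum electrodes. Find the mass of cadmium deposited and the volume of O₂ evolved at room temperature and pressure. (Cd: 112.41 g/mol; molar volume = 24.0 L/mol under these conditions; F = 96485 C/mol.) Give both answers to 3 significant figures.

Q = 14.4 × 4608 = 66360 C; n(e⁻) = 66360 / 96485 = 0.6878 mol
Cathode: Cd²⁺ + 2e⁻ → Cd → n(Cd) = 0.6878/2 = 0.3439 mol → 38.7 g
Anode: 2H₂O → O₂ + 4H⁺ + 4e⁻ → n(O₂) = 0.6878/4 = 0.1720 mol → 4.13 L

38.7 g Cd; 4.13 L O₂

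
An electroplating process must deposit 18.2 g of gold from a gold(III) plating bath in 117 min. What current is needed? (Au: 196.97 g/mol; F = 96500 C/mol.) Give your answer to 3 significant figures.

3.81 A

n(Au) = 18.2 / 196.97 = 0.09240 mol
Au³⁺ + 3e⁻ → Au, so n(e⁻) = 3 × 0.09240 = 0.2772 mol
Q = 0.2772 × 96500 = 26750 C
I = Q / t = 26750 / 7020 s = 3.81 A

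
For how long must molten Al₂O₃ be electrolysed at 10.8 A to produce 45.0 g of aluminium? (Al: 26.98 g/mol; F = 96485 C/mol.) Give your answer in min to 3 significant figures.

n(Al) = 45.0 / 26.98 = 1.668 mol
Al³⁺ + 3e⁻ → Al, so n(e⁻) = 3 × 1.668 = 5.004 mol
Q = 5.004 × 96485 = 4.828×10^5 C
t = Q / I = 4.828×10^5 / 10.8 = 44700 s = 745 min

745 min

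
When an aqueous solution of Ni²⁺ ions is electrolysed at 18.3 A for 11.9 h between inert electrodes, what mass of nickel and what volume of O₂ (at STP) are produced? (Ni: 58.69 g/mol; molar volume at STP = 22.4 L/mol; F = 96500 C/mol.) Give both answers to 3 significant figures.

Q = 18.3 × 42840 = 7.840×10^5 C; n(e⁻) = 7.840×10^5 / 96500 = 8.124 mol
Cathode: Ni²⁺ + 2e⁻ → Ni → n(Ni) = 8.124/2 = 4.062 mol → 238 g
Anode: 2H₂O → O₂ + 4H⁺ + 4e⁻ → n(O₂) = 8.124/4 = 2.031 mol → 45.5 L

238 g Ni; 45.5 L O₂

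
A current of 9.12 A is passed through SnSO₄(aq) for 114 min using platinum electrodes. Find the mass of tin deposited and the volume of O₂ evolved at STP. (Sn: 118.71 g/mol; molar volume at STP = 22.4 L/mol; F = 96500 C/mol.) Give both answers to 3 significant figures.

Q = 9.12 × 6840 = 62380 C; n(e⁻) = 62380 / 96500 = 0.6464 mol
Cathode: Sn²⁺ + 2e⁻ → Sn → n(Sn) = 0.6464/2 = 0.3232 mol → 38.4 g
Anode: 2H₂O → O₂ + 4H⁺ + 4e⁻ → n(O₂) = 0.6464/4 = 0.1616 mol → 3.62 L

38.4 g Sn; 3.62 L O₂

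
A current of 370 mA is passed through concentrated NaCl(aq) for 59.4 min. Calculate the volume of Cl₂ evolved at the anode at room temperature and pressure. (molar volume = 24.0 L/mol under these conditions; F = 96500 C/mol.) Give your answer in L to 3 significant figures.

0.164 L

Q = 0.370 A × 3564 s = 1319 C
n(e⁻) = 1319 / 96500 = 0.01367 mol
2Cl⁻ → Cl₂ + 2e⁻, so n(Cl₂) = 0.01367 / 2 = 0.006835 mol
V = 0.006835 × 24.0 = 0.1640 L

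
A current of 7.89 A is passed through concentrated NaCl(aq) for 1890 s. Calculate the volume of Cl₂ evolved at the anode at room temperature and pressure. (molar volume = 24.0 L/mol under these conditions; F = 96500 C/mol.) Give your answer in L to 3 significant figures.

Q = 7.89 A × 1890 s = 14910 C
n(e⁻) = 14910 / 96500 = 0.1545 mol
2Cl⁻ → Cl₂ + 2e⁻, so n(Cl₂) = 0.1545 / 2 = 0.07725 mol
V = 0.07725 × 24.0 = 1.854 L

1.85 L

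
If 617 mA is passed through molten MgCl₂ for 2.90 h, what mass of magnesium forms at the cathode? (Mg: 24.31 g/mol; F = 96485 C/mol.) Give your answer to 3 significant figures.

Charge passed = 0.617 × 10440 = 6441 C
n(e⁻) = 6441 / 96485 = 0.06676 mol
Mg²⁺ + 2e⁻ → Mg, so n(Mg) = 0.06676 / 2 = 0.03338 mol
m = 0.03338 × 24.31 = 0.811 g

0.811 g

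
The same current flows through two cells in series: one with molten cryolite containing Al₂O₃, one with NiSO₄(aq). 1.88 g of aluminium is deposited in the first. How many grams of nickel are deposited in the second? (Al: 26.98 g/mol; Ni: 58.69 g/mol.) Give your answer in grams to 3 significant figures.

n(Al) = 1.88 / 26.98 = 0.06968 mol
Al³⁺ + 3e⁻ → Al, so n(e⁻) = 3 × 0.06968 = 0.2090 mol
Since the cells are in series, n(e⁻) in the Ni cell is also 0.2090 mol.
Ni²⁺ + 2e⁻ → Ni, so n(Ni) = 0.2090 / 2 = 0.1045 mol
m(Ni) = 0.1045 × 58.69 = 6.13 g

6.13 g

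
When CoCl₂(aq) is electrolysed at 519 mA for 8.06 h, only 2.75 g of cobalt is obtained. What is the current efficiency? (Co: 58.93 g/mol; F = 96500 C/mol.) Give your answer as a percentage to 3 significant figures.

Q = 0.519 × 29016 = 15060 C
n(e⁻) = 15060 / 96500 = 0.1561 mol
Co²⁺ + 2e⁻ → Co, so theoretical n(Co) = 0.07805 mol → 4.599 g
Efficiency = 2.75 / 4.599 = 0.5980 = 59.8%

59.8%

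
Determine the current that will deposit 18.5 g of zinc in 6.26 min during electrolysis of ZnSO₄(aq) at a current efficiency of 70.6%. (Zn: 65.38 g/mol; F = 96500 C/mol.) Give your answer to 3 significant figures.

206 A

n(Zn) = 18.5 / 65.38 = 0.2830 mol
Zn²⁺ + 2e⁻ → Zn, so n(e⁻) = 2 × 0.2830 = 0.5660 mol
Q = 0.5660 × 96500 / 0.706 = 77360 C
I = Q / t = 77360 / 375.6 s = 206 A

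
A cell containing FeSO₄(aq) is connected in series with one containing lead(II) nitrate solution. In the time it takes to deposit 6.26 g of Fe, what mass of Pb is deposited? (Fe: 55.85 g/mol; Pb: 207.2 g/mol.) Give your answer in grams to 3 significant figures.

23.2 g

n(Fe) = 6.26 / 55.85 = 0.1121 mol
Fe²⁺ + 2e⁻ → Fe, so n(e⁻) = 2 × 0.1121 = 0.2242 mol
Since the cells are in series, n(e⁻) in the Pb cell is also 0.2242 mol.
Pb²⁺ + 2e⁻ → Pb, so n(Pb) = 0.2242 / 2 = 0.1121 mol
m(Pb) = 0.1121 × 207.2 = 23.2 g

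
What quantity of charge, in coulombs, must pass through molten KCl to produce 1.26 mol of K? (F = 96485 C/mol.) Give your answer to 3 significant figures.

1.22×10^5 C

K⁺ + e⁻ → K, so n(e⁻) = 1 × 1.26 = 1.260 mol
Q = 1.260 × 96485 = 1.216×10^5 C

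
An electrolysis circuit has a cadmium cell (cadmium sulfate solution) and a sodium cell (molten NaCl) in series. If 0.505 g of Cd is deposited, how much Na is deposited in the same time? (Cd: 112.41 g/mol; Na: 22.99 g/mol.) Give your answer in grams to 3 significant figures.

n(Cd) = 0.505 / 112.41 = 0.004492 mol
Cd²⁺ + 2e⁻ → Cd, so n(e⁻) = 2 × 0.004492 = 0.008984 mol
In series, the same 0.008984 mol of electrons flows through the second cell.
Na⁺ + e⁻ → Na, so n(Na) = 0.008984 mol
m(Na) = 0.008984 × 22.99 = 0.207 g

0.207 g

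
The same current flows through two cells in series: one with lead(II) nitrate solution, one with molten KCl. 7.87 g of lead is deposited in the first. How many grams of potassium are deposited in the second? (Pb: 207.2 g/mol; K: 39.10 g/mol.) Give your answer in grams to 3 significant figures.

n(Pb) = 7.87 / 207.2 = 0.03798 mol
Pb²⁺ + 2e⁻ → Pb, so n(e⁻) = 2 × 0.03798 = 0.07596 mol
Since the cells are in series, n(e⁻) in the K cell is also 0.07596 mol.
K⁺ + e⁻ → K, so n(K) = 0.07596 mol
m(K) = 0.07596 × 39.10 = 2.97 g

2.97 g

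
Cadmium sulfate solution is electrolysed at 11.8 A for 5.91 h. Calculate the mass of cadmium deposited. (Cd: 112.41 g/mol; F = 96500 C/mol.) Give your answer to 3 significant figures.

146 g

Q = It = 11.8 × 21276 = 2.511×10^5 C
Moles of electrons = 2.511×10^5 / 96500 = 2.602 mol
Cd²⁺ + 2e⁻ → Cd, so n(Cd) = 2.602 / 2 = 1.301 mol
m = 1.301 × 112.41 = 146 g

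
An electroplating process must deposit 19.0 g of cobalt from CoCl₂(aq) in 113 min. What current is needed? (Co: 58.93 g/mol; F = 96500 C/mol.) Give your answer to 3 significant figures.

n(Co) = 19.0 / 58.93 = 0.3224 mol
Co²⁺ + 2e⁻ → Co, so n(e⁻) = 2 × 0.3224 = 0.6448 mol
Q = 0.6448 × 96500 = 62220 C
I = Q / t = 62220 / 6780 s = 9.18 A

9.18 A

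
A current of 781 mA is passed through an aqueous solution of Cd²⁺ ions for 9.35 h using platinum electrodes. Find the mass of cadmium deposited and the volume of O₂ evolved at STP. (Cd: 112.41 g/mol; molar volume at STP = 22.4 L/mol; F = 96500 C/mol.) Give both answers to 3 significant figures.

15.3 g Cd; 1.53 L O₂

Q = 0.781 × 33660 = 26290 C; n(e⁻) = 26290 / 96500 = 0.2724 mol
Cathode: Cd²⁺ + 2e⁻ → Cd → n(Cd) = 0.2724/2 = 0.1362 mol → 15.3 g
Anode: 2H₂O → O₂ + 4H⁺ + 4e⁻ → n(O₂) = 0.2724/4 = 0.06810 mol → 1.53 L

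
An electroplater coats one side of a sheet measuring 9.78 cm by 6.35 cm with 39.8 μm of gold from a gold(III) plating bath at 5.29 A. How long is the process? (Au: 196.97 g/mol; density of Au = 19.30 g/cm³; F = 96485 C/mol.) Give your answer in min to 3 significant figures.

22.1 min

Plated area = 9.78 × 6.35 = 62.10 cm²
Volume = 62.10 × 39.8×10⁻⁴ cm = 0.2472 cm³
m(Au) = 0.2472 × 19.30 = 4.771 g
n(Au) = 4.771 / 196.97 = 0.02422 mol; n(e⁻) = 3 × 0.02422 = 0.07266 mol
Q = 0.07266 × 96485 = 7011 C
t = 7011 / 5.29 = 1325 s = 22.1 min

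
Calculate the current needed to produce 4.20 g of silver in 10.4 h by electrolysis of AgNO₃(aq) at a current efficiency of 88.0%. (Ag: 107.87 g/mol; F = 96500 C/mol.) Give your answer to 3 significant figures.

0.114 A

n(Ag) = 4.20 / 107.87 = 0.03894 mol
Ag⁺ + e⁻ → Ag, so n(e⁻) = 0.03894 mol
Q = 0.03894 × 96500 / 0.880 = 4270 C
I = Q / t = 4270 / 37440 s = 0.114 A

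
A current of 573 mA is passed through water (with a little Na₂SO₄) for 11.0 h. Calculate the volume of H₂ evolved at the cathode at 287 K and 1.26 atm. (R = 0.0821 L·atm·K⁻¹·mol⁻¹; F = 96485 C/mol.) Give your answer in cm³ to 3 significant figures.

2200 cm³

Q = 0.573 A × 39600 s = 22690 C
Moles of electrons = 22690 / 96485 = 0.2352 mol
2H⁺ + 2e⁻ → H₂, so n(H₂) = 0.2352 / 2 = 0.1176 mol
V = nRT/P = 0.1176 × 0.0821 × 287 / 1.26 = 2.199 L
= 2200 cm³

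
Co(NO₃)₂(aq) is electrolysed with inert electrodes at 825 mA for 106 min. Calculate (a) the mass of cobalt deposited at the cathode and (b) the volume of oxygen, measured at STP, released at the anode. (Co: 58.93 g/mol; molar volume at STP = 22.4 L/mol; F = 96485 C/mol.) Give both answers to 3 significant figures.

1.60 g Co; 0.305 L O₂

Q = 0.825 × 6360 = 5247 C; n(e⁻) = 5247 / 96485 = 0.05438 mol
Cathode: Co²⁺ + 2e⁻ → Co → n(Co) = 0.05438/2 = 0.02719 mol → 1.60 g
Anode: 2H₂O → O₂ + 4H⁺ + 4e⁻ → n(O₂) = 0.05438/4 = 0.01360 mol → 0.305 L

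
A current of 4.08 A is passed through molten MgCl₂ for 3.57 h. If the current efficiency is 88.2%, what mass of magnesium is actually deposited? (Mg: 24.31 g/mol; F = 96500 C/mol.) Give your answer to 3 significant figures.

5.83 g

Q = 4.08 × 12852 = 52440 C
n(e⁻) = 52440 / 96500 = 0.5434 mol
Mg²⁺ + 2e⁻ → Mg, so theoretical m(Mg) = 0.2717 × 24.31 = 6.605 g
Actual mass = 88.2% × 6.605 = 5.83 g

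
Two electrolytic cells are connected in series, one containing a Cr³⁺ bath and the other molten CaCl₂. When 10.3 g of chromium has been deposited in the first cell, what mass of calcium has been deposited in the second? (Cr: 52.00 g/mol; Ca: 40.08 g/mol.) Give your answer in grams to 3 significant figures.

n(Cr) = 10.3 / 52.00 = 0.1981 mol
Cr³⁺ + 3e⁻ → Cr, so n(e⁻) = 3 × 0.1981 = 0.5943 mol
Since the cells are in series, n(e⁻) in the Ca cell is also 0.5943 mol.
Ca²⁺ + 2e⁻ → Ca, so n(Ca) = 0.5943 / 2 = 0.2972 mol
m(Ca) = 0.2972 × 40.08 = 11.9 g

11.9 g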